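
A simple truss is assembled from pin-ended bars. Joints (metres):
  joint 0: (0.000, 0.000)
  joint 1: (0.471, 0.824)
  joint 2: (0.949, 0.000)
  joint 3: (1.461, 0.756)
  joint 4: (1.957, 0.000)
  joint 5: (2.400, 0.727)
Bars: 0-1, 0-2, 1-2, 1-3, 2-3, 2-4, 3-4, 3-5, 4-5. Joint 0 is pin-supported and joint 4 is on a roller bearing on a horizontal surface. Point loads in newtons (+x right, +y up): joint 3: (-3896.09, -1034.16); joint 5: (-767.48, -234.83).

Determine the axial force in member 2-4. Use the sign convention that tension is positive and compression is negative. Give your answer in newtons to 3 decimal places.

-800.154

N=6 nodes, M=9 members, R=3 reactions → 2N=12, M+R=12
member 0 (0-1): L=0.9491, (cx,cy)=(0.4963,0.8682)
member 1 (0-2): L=0.9490, (cx,cy)=(1.0000,0.0000)
member 2 (1-2): L=0.9526, (cx,cy)=(0.5018,-0.8650)
member 3 (1-3): L=0.9923, (cx,cy)=(0.9976,-0.0685)
member 4 (2-3): L=0.9131, (cx,cy)=(0.5608,0.8280)
member 5 (2-4): L=1.0080, (cx,cy)=(1.0000,0.0000)
member 6 (3-4): L=0.9042, (cx,cy)=(0.5486,-0.8361)
member 7 (3-5): L=0.9394, (cx,cy)=(0.9995,-0.0309)
member 8 (4-5): L=0.8513, (cx,cy)=(0.5204,0.8539)
solve A·x = −loads:
  F[0-1] = -2302.6829 N (compression)
  F[0-2] = -3520.8581 N (compression)
  F[1-2] = +2501.5727 N (tension)
  F[1-3] = -2403.6034 N (compression)
  F[2-3] = -2613.3916 N (compression)
  F[2-4] = -800.1539 N (compression)
  F[3-4] = +1176.7651 N (tension)
  F[3-5] = -613.1443 N (compression)
  F[4-5] = -297.1574 N (compression)
  Rx@0 = +4663.5700 N
  Ry@0 = +1999.1393 N
  Ry@4 = -730.1493 N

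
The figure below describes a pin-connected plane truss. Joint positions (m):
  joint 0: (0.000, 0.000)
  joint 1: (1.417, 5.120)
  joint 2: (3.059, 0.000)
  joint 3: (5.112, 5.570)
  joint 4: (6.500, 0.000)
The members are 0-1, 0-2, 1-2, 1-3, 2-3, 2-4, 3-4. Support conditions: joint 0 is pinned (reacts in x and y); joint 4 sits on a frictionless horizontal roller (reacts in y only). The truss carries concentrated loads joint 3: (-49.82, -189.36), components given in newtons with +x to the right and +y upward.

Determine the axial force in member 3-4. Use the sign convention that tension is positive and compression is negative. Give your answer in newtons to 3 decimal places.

N=5 nodes, M=7 members, R=3 reactions → 2N=10, M+R=10
member 0 (0-1): L=5.3125, (cx,cy)=(0.2667,0.9638)
member 1 (0-2): L=3.0590, (cx,cy)=(1.0000,0.0000)
member 2 (1-2): L=5.3769, (cx,cy)=(0.3054,-0.9522)
member 3 (1-3): L=3.7223, (cx,cy)=(0.9927,0.1209)
member 4 (2-3): L=5.9363, (cx,cy)=(0.3458,0.9383)
member 5 (2-4): L=3.4410, (cx,cy)=(1.0000,0.0000)
member 6 (3-4): L=5.7403, (cx,cy)=(0.2418,-0.9703)
solve A·x = −loads:
  F[0-1] = -86.2524 N (compression)
  F[0-2] = -26.8138 N (compression)
  F[1-2] = +81.1846 N (tension)
  F[1-3] = -48.1518 N (compression)
  F[2-3] = -82.3903 N (compression)
  F[2-4] = +26.4723 N (tension)
  F[3-4] = -109.4811 N (compression)
  Rx@0 = +49.8200 N
  Ry@0 = +83.1276 N
  Ry@4 = +106.2324 N

-109.481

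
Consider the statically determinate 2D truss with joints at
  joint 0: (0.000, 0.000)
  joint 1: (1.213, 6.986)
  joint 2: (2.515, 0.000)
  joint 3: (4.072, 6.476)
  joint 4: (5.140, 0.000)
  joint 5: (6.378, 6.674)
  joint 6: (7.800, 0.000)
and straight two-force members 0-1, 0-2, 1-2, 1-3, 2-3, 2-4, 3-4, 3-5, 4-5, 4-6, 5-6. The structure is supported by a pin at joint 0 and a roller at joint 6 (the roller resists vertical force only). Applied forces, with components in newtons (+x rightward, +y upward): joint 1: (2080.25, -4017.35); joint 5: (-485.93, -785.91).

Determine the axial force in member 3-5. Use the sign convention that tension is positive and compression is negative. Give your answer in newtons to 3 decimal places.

-1450.480

N=7 nodes, M=11 members, R=3 reactions → 2N=14, M+R=14
member 0 (0-1): L=7.0905, (cx,cy)=(0.1711,0.9853)
member 1 (0-2): L=2.5150, (cx,cy)=(1.0000,0.0000)
member 2 (1-2): L=7.1063, (cx,cy)=(0.1832,-0.9831)
member 3 (1-3): L=2.9041, (cx,cy)=(0.9845,-0.1756)
member 4 (2-3): L=6.6605, (cx,cy)=(0.2338,0.9723)
member 5 (2-4): L=2.6250, (cx,cy)=(1.0000,0.0000)
member 6 (3-4): L=6.5635, (cx,cy)=(0.1627,-0.9867)
member 7 (3-5): L=2.3145, (cx,cy)=(0.9963,0.0855)
member 8 (4-5): L=6.7879, (cx,cy)=(0.1824,0.9832)
member 9 (4-6): L=2.6600, (cx,cy)=(1.0000,0.0000)
member 10 (5-6): L=6.8238, (cx,cy)=(0.2084,-0.9780)
solve A·x = −loads:
  F[0-1] = -2119.7511 N (compression)
  F[0-2] = +1956.9529 N (tension)
  F[1-2] = -1571.0156 N (compression)
  F[1-3] = -2189.0639 N (compression)
  F[2-3] = +1588.4324 N (tension)
  F[2-4] = +1297.7952 N (tension)
  F[3-4] = -2080.6636 N (compression)
  F[3-5] = -1450.4798 N (compression)
  F[4-5] = +2087.9543 N (tension)
  F[4-6] = +578.4215 N (tension)
  F[5-6] = -2775.6946 N (compression)
  Rx@0 = -1594.3200 N
  Ry@0 = +2088.5024 N
  Ry@6 = +2714.7576 N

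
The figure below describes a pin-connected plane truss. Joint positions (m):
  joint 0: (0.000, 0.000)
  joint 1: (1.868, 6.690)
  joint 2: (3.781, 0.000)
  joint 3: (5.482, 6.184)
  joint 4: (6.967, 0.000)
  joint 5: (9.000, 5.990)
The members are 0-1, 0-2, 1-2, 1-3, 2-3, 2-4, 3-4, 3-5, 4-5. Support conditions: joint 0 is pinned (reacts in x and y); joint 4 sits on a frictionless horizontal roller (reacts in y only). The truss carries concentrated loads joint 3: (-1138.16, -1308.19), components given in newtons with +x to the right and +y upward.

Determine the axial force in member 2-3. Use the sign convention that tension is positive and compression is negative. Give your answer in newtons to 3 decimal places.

N=6 nodes, M=9 members, R=3 reactions → 2N=12, M+R=12
member 0 (0-1): L=6.9459, (cx,cy)=(0.2689,0.9632)
member 1 (0-2): L=3.7810, (cx,cy)=(1.0000,0.0000)
member 2 (1-2): L=6.9581, (cx,cy)=(0.2749,-0.9615)
member 3 (1-3): L=3.6493, (cx,cy)=(0.9903,-0.1387)
member 4 (2-3): L=6.4137, (cx,cy)=(0.2652,0.9642)
member 5 (2-4): L=3.1860, (cx,cy)=(1.0000,0.0000)
member 6 (3-4): L=6.3598, (cx,cy)=(0.2335,-0.9724)
member 7 (3-5): L=3.5233, (cx,cy)=(0.9985,-0.0551)
member 8 (4-5): L=6.3256, (cx,cy)=(0.3214,0.9469)
solve A·x = −loads:
  F[0-1] = -1338.3922 N (compression)
  F[0-2] = -778.2186 N (compression)
  F[1-2] = +1451.2688 N (tension)
  F[1-3] = -766.3412 N (compression)
  F[2-3] = -1447.1670 N (compression)
  F[2-4] = +4.5882 N (tension)
  F[3-4] = -19.6498 N (compression)
  F[3-5] = -0.0000 N (tension)
  F[4-5] = -0.0000 N (tension)
  Rx@0 = +1138.1600 N
  Ry@0 = +1289.0833 N
  Ry@4 = +19.1067 N

-1447.167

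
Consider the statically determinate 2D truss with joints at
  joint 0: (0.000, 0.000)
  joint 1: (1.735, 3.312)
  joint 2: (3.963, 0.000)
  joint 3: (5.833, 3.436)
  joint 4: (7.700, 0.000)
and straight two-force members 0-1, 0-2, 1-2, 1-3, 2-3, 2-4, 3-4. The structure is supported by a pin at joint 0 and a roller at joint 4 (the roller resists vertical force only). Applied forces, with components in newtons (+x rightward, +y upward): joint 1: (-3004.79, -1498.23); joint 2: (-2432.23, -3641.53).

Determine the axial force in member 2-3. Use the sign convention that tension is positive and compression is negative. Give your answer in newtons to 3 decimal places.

1081.700

N=5 nodes, M=7 members, R=3 reactions → 2N=10, M+R=10
member 0 (0-1): L=3.7389, (cx,cy)=(0.4640,0.8858)
member 1 (0-2): L=3.9630, (cx,cy)=(1.0000,0.0000)
member 2 (1-2): L=3.9917, (cx,cy)=(0.5582,-0.8297)
member 3 (1-3): L=4.0999, (cx,cy)=(0.9995,0.0302)
member 4 (2-3): L=3.9119, (cx,cy)=(0.4780,0.8783)
member 5 (2-4): L=3.7370, (cx,cy)=(1.0000,0.0000)
member 6 (3-4): L=3.9105, (cx,cy)=(0.4774,-0.8787)
solve A·x = −loads:
  F[0-1] = -4764.4397 N (compression)
  F[0-2] = -3226.1438 N (compression)
  F[1-2] = +3243.7332 N (tension)
  F[1-3] = -1017.0870 N (compression)
  F[2-3] = +1081.7002 N (tension)
  F[2-4] = +499.5387 N (tension)
  F[3-4] = -1046.2945 N (compression)
  Rx@0 = +5437.0200 N
  Ry@0 = +4220.4161 N
  Ry@4 = +919.3439 N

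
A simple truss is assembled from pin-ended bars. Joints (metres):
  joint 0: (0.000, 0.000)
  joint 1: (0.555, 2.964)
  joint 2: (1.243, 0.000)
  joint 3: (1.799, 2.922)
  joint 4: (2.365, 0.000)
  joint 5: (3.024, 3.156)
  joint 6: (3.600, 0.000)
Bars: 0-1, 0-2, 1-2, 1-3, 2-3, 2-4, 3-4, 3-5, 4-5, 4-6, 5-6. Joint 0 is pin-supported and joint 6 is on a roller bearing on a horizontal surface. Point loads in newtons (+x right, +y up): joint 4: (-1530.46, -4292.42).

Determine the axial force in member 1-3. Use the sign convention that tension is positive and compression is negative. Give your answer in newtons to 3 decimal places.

N=7 nodes, M=11 members, R=3 reactions → 2N=14, M+R=14
member 0 (0-1): L=3.0155, (cx,cy)=(0.1840,0.9829)
member 1 (0-2): L=1.2430, (cx,cy)=(1.0000,0.0000)
member 2 (1-2): L=3.0428, (cx,cy)=(0.2261,-0.9741)
member 3 (1-3): L=1.2447, (cx,cy)=(0.9994,-0.0337)
member 4 (2-3): L=2.9744, (cx,cy)=(0.1869,0.9824)
member 5 (2-4): L=1.1220, (cx,cy)=(1.0000,0.0000)
member 6 (3-4): L=2.9763, (cx,cy)=(0.1902,-0.9818)
member 7 (3-5): L=1.2471, (cx,cy)=(0.9822,0.1876)
member 8 (4-5): L=3.2241, (cx,cy)=(0.2044,0.9789)
member 9 (4-6): L=1.2350, (cx,cy)=(1.0000,0.0000)
member 10 (5-6): L=3.2081, (cx,cy)=(0.1795,-0.9837)
solve A·x = −loads:
  F[0-1] = -1498.1308 N (compression)
  F[0-2] = -1254.7316 N (compression)
  F[1-2] = +1533.2602 N (tension)
  F[1-3] = -622.7645 N (compression)
  F[2-3] = -1520.3503 N (compression)
  F[2-4] = -623.8560 N (compression)
  F[3-4] = +1276.2866 N (tension)
  F[3-5] = -1170.0937 N (compression)
  F[4-5] = +3104.9778 N (tension)
  F[4-6] = +514.6552 N (tension)
  F[5-6] = -2866.4615 N (compression)
  Rx@0 = +1530.4600 N
  Ry@0 = +1472.5385 N
  Ry@6 = +2819.8815 N

-622.765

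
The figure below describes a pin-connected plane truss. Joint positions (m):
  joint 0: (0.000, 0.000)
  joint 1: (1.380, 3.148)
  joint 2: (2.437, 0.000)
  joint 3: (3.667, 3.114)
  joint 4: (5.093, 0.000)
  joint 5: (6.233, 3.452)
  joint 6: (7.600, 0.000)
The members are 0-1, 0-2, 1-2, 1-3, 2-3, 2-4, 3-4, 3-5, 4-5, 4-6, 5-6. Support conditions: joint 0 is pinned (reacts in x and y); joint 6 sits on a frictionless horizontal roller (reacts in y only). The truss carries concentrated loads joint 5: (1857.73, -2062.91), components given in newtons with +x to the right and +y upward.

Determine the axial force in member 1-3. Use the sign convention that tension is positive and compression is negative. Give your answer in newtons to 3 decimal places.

N=7 nodes, M=11 members, R=3 reactions → 2N=14, M+R=14
member 0 (0-1): L=3.4372, (cx,cy)=(0.4015,0.9159)
member 1 (0-2): L=2.4370, (cx,cy)=(1.0000,0.0000)
member 2 (1-2): L=3.3207, (cx,cy)=(0.3183,-0.9480)
member 3 (1-3): L=2.2873, (cx,cy)=(0.9999,-0.0149)
member 4 (2-3): L=3.3481, (cx,cy)=(0.3674,0.9301)
member 5 (2-4): L=2.6560, (cx,cy)=(1.0000,0.0000)
member 6 (3-4): L=3.4250, (cx,cy)=(0.4164,-0.9092)
member 7 (3-5): L=2.5882, (cx,cy)=(0.9914,0.1306)
member 8 (4-5): L=3.6354, (cx,cy)=(0.3136,0.9496)
member 9 (4-6): L=2.5070, (cx,cy)=(1.0000,0.0000)
member 10 (5-6): L=3.7128, (cx,cy)=(0.3682,-0.9298)
solve A·x = −loads:
  F[0-1] = +516.1776 N (tension)
  F[0-2] = +1650.4897 N (tension)
  F[1-2] = -504.4537 N (compression)
  F[1-3] = +367.8510 N (tension)
  F[2-3] = +514.1697 N (tension)
  F[2-4] = +1301.0288 N (tension)
  F[3-4] = -414.3143 N (compression)
  F[3-5] = +735.5011 N (tension)
  F[4-5] = +396.7057 N (tension)
  F[4-6] = +1004.1265 N (tension)
  F[5-6] = -2727.2390 N (compression)
  Rx@0 = -1857.7300 N
  Ry@0 = -472.7482 N
  Ry@6 = +2535.6582 N

367.851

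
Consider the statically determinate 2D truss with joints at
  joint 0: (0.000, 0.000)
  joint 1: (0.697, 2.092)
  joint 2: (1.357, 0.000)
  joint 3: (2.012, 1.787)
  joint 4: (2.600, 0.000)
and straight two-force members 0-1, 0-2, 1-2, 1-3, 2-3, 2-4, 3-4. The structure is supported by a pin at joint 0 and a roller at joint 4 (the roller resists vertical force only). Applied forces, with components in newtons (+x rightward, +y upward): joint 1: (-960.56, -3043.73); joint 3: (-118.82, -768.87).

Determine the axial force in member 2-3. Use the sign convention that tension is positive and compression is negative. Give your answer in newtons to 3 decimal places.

-277.302

N=5 nodes, M=7 members, R=3 reactions → 2N=10, M+R=10
member 0 (0-1): L=2.2051, (cx,cy)=(0.3161,0.9487)
member 1 (0-2): L=1.3570, (cx,cy)=(1.0000,0.0000)
member 2 (1-2): L=2.1936, (cx,cy)=(0.3009,-0.9537)
member 3 (1-3): L=1.3499, (cx,cy)=(0.9741,-0.2259)
member 4 (2-3): L=1.9033, (cx,cy)=(0.3441,0.9389)
member 5 (2-4): L=1.2430, (cx,cy)=(1.0000,0.0000)
member 6 (3-4): L=1.8813, (cx,cy)=(0.3126,-0.9499)
solve A·x = −loads:
  F[0-1] = -3432.1789 N (compression)
  F[0-2] = +5.5033 N (tension)
  F[1-2] = +273.0137 N (tension)
  F[1-3] = -211.9455 N (compression)
  F[2-3] = -277.3024 N (compression)
  F[2-4] = +183.0775 N (tension)
  F[3-4] = -585.7399 N (compression)
  Rx@0 = +1079.3800 N
  Ry@0 = +3256.2064 N
  Ry@4 = +556.3936 N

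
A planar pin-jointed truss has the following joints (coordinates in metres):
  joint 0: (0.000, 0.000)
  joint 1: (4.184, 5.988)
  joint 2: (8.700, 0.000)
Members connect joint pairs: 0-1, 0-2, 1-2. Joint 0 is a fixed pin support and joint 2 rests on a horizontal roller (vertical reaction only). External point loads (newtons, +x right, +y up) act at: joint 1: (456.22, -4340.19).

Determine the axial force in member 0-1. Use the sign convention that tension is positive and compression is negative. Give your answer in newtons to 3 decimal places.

-2365.322

N=3 nodes, M=3 members, R=3 reactions → 2N=6, M+R=6
member 0 (0-1): L=7.3049, (cx,cy)=(0.5728,0.8197)
member 1 (0-2): L=8.7000, (cx,cy)=(1.0000,0.0000)
member 2 (1-2): L=7.5000, (cx,cy)=(0.6021,-0.7984)
solve A·x = −loads:
  F[0-1] = -2365.3219 N (compression)
  F[0-2] = +1810.9910 N (tension)
  F[1-2] = -3007.6352 N (compression)
  Rx@0 = -456.2200 N
  Ry@0 = +1938.9026 N
  Ry@2 = +2401.2874 N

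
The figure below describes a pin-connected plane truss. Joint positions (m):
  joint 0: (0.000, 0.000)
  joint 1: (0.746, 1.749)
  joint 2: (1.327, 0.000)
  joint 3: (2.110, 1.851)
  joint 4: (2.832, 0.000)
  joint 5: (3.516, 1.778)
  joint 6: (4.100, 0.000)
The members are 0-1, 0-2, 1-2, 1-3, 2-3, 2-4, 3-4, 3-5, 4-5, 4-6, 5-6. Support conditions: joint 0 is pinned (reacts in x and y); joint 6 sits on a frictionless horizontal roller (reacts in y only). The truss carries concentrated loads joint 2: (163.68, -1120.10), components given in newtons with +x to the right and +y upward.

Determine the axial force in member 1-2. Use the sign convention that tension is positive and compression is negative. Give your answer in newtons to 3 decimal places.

754.081

N=7 nodes, M=11 members, R=3 reactions → 2N=14, M+R=14
member 0 (0-1): L=1.9015, (cx,cy)=(0.3923,0.9198)
member 1 (0-2): L=1.3270, (cx,cy)=(1.0000,0.0000)
member 2 (1-2): L=1.8430, (cx,cy)=(0.3153,-0.9490)
member 3 (1-3): L=1.3678, (cx,cy)=(0.9972,0.0746)
member 4 (2-3): L=2.0098, (cx,cy)=(0.3896,0.9210)
member 5 (2-4): L=1.5050, (cx,cy)=(1.0000,0.0000)
member 6 (3-4): L=1.9868, (cx,cy)=(0.3634,-0.9316)
member 7 (3-5): L=1.4079, (cx,cy)=(0.9987,-0.0519)
member 8 (4-5): L=1.9050, (cx,cy)=(0.3590,0.9333)
member 9 (4-6): L=1.2680, (cx,cy)=(1.0000,0.0000)
member 10 (5-6): L=1.8715, (cx,cy)=(0.3121,-0.9501)
solve A·x = −loads:
  F[0-1] = -823.6035 N (compression)
  F[0-2] = +486.8059 N (tension)
  F[1-2] = +754.0815 N (tension)
  F[1-3] = -562.4168 N (compression)
  F[2-3] = +439.1702 N (tension)
  F[2-4] = +389.7539 N (tension)
  F[3-4] = -375.0062 N (compression)
  F[3-5] = -253.8206 N (compression)
  F[4-5] = +374.3301 N (tension)
  F[4-6] = +119.0762 N (tension)
  F[5-6] = -381.5850 N (compression)
  Rx@0 = -163.6800 N
  Ry@0 = +757.5701 N
  Ry@6 = +362.5299 N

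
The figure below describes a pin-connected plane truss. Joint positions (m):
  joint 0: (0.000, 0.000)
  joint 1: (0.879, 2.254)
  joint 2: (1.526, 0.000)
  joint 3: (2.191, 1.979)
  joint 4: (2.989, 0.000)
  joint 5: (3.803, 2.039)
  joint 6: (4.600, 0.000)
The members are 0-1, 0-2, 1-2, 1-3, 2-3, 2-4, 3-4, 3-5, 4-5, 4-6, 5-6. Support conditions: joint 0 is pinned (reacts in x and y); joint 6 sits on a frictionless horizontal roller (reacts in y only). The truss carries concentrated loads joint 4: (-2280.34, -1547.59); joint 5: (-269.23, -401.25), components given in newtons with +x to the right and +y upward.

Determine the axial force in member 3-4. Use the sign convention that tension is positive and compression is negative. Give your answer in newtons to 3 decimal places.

N=7 nodes, M=11 members, R=3 reactions → 2N=14, M+R=14
member 0 (0-1): L=2.4193, (cx,cy)=(0.3633,0.9317)
member 1 (0-2): L=1.5260, (cx,cy)=(1.0000,0.0000)
member 2 (1-2): L=2.3450, (cx,cy)=(0.2759,-0.9612)
member 3 (1-3): L=1.3405, (cx,cy)=(0.9787,-0.2051)
member 4 (2-3): L=2.0877, (cx,cy)=(0.3185,0.9479)
member 5 (2-4): L=1.4630, (cx,cy)=(1.0000,0.0000)
member 6 (3-4): L=2.1338, (cx,cy)=(0.3740,-0.9274)
member 7 (3-5): L=1.6131, (cx,cy)=(0.9993,0.0372)
member 8 (4-5): L=2.1955, (cx,cy)=(0.3708,0.9287)
member 9 (4-6): L=1.6110, (cx,cy)=(1.0000,0.0000)
member 10 (5-6): L=2.1892, (cx,cy)=(0.3641,-0.9314)
solve A·x = −loads:
  F[0-1] = -784.4607 N (compression)
  F[0-2] = -2264.5568 N (compression)
  F[1-2] = +875.1741 N (tension)
  F[1-3] = -537.9177 N (compression)
  F[2-3] = -887.4269 N (compression)
  F[2-4] = -1740.4245 N (compression)
  F[3-4] = +744.3879 N (tension)
  F[3-5] = -1088.2809 N (compression)
  F[4-5] = +923.0000 N (tension)
  F[4-6] = +476.0842 N (tension)
  F[5-6] = -1307.7265 N (compression)
  Rx@0 = +2549.5700 N
  Ry@0 = +730.8530 N
  Ry@6 = +1217.9870 N

744.388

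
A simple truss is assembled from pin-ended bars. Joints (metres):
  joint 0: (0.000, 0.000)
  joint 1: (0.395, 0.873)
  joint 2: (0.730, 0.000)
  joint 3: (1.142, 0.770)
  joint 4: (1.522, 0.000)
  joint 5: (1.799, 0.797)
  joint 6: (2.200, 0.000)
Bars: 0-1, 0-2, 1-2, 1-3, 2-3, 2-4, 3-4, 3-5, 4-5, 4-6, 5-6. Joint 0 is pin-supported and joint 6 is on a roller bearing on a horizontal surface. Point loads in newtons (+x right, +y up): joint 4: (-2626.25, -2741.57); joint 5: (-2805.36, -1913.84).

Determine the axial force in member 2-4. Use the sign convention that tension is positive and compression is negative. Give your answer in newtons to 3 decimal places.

N=7 nodes, M=11 members, R=3 reactions → 2N=14, M+R=14
member 0 (0-1): L=0.9582, (cx,cy)=(0.4122,0.9111)
member 1 (0-2): L=0.7300, (cx,cy)=(1.0000,0.0000)
member 2 (1-2): L=0.9351, (cx,cy)=(0.3583,-0.9336)
member 3 (1-3): L=0.7541, (cx,cy)=(0.9906,-0.1366)
member 4 (2-3): L=0.8733, (cx,cy)=(0.4718,0.8817)
member 5 (2-4): L=0.7920, (cx,cy)=(1.0000,0.0000)
member 6 (3-4): L=0.8587, (cx,cy)=(0.4425,-0.8967)
member 7 (3-5): L=0.6576, (cx,cy)=(0.9992,0.0411)
member 8 (4-5): L=0.8438, (cx,cy)=(0.3283,0.9446)
member 9 (4-6): L=0.6780, (cx,cy)=(1.0000,0.0000)
member 10 (5-6): L=0.8922, (cx,cy)=(0.4495,-0.8933)
solve A·x = −loads:
  F[0-1] = -2425.7458 N (compression)
  F[0-2] = -4431.6454 N (compression)
  F[1-2] = +2655.3606 N (tension)
  F[1-3] = -1969.7420 N (compression)
  F[2-3] = -2811.6697 N (compression)
  F[2-4] = -2153.8501 N (compression)
  F[3-4] = +2268.3080 N (tension)
  F[3-5] = -4285.2116 N (compression)
  F[4-5] = +748.9892 N (tension)
  F[4-6] = +1230.3514 N (tension)
  F[5-6] = -2737.4365 N (compression)
  Rx@0 = +5431.6100 N
  Ry@0 = +2210.0483 N
  Ry@6 = +2445.3617 N

-2153.850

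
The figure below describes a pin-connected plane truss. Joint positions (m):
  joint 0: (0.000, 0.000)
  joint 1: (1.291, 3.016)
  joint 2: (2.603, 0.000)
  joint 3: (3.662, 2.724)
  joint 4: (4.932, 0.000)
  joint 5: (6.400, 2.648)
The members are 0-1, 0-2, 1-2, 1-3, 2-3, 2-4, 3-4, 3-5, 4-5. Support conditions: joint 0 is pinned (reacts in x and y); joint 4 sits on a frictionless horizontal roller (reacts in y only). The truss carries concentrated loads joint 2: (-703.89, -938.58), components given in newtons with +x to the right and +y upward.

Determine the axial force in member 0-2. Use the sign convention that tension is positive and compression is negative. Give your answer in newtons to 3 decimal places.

N=6 nodes, M=9 members, R=3 reactions → 2N=12, M+R=12
member 0 (0-1): L=3.2807, (cx,cy)=(0.3935,0.9193)
member 1 (0-2): L=2.6030, (cx,cy)=(1.0000,0.0000)
member 2 (1-2): L=3.2890, (cx,cy)=(0.3989,-0.9170)
member 3 (1-3): L=2.3889, (cx,cy)=(0.9925,-0.1222)
member 4 (2-3): L=2.9226, (cx,cy)=(0.3623,0.9320)
member 5 (2-4): L=2.3290, (cx,cy)=(1.0000,0.0000)
member 6 (3-4): L=3.0055, (cx,cy)=(0.4226,-0.9063)
member 7 (3-5): L=2.7391, (cx,cy)=(0.9996,-0.0277)
member 8 (4-5): L=3.0277, (cx,cy)=(0.4849,0.8746)
solve A·x = −loads:
  F[0-1] = -482.1163 N (compression)
  F[0-2] = -514.1702 N (compression)
  F[1-2] = +537.6214 N (tension)
  F[1-3] = -407.2327 N (compression)
  F[2-3] = +478.0734 N (tension)
  F[2-4] = +230.9506 N (tension)
  F[3-4] = -546.5541 N (compression)
  F[3-5] = +0.0000 N (tension)
  F[4-5] = -0.0000 N (compression)
  Rx@0 = +703.8900 N
  Ry@0 = +443.2183 N
  Ry@4 = +495.3617 N

-514.170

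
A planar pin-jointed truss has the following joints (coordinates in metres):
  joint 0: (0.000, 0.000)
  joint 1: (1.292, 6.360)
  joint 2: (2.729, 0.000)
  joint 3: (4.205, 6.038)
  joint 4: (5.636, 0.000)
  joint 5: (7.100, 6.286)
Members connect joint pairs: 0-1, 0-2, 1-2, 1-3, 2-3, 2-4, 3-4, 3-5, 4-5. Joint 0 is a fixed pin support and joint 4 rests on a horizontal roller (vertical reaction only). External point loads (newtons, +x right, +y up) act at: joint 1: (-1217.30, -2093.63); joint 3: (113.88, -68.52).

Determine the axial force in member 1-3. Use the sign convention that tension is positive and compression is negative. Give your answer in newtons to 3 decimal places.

N=6 nodes, M=9 members, R=3 reactions → 2N=12, M+R=12
member 0 (0-1): L=6.4899, (cx,cy)=(0.1991,0.9800)
member 1 (0-2): L=2.7290, (cx,cy)=(1.0000,0.0000)
member 2 (1-2): L=6.5203, (cx,cy)=(0.2204,-0.9754)
member 3 (1-3): L=2.9307, (cx,cy)=(0.9939,-0.1099)
member 4 (2-3): L=6.2158, (cx,cy)=(0.2375,0.9714)
member 5 (2-4): L=2.9070, (cx,cy)=(1.0000,0.0000)
member 6 (3-4): L=6.2053, (cx,cy)=(0.2306,-0.9730)
member 7 (3-5): L=2.9056, (cx,cy)=(0.9964,0.0854)
member 8 (4-5): L=6.4542, (cx,cy)=(0.2268,0.9739)
solve A·x = −loads:
  F[0-1] = -2941.6350 N (compression)
  F[0-2] = -517.8039 N (compression)
  F[1-2] = +756.3195 N (tension)
  F[1-3] = +467.8325 N (tension)
  F[2-3] = -759.4455 N (compression)
  F[2-4] = -170.7824 N (compression)
  F[3-4] = +740.5651 N (tension)
  F[3-5] = +0.0000 N (tension)
  F[4-5] = -0.0000 N (compression)
  Rx@0 = +1103.4200 N
  Ry@0 = +2882.7540 N
  Ry@4 = -720.6040 N

467.832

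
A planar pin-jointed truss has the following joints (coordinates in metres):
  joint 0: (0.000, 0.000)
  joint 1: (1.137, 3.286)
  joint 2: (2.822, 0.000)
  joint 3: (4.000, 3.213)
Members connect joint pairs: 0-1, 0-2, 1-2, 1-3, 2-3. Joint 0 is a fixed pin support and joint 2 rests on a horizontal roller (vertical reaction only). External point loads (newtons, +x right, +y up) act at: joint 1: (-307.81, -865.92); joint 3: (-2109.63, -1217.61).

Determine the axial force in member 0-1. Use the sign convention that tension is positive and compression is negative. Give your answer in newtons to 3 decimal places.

-2930.194

N=4 nodes, M=5 members, R=3 reactions → 2N=8, M+R=8
member 0 (0-1): L=3.4771, (cx,cy)=(0.3270,0.9450)
member 1 (0-2): L=2.8220, (cx,cy)=(1.0000,0.0000)
member 2 (1-2): L=3.6928, (cx,cy)=(0.4563,-0.8898)
member 3 (1-3): L=2.8639, (cx,cy)=(0.9997,-0.0255)
member 4 (2-3): L=3.4221, (cx,cy)=(0.3442,0.9389)
solve A·x = −loads:
  F[0-1] = -2930.1938 N (compression)
  F[0-2] = -1459.2900 N (compression)
  F[1-2] = +2186.0405 N (tension)
  F[1-3] = -1648.3421 N (compression)
  F[2-3] = -1341.6172 N (compression)
  Rx@0 = +2417.4400 N
  Ry@0 = +2769.1125 N
  Ry@2 = -685.5825 N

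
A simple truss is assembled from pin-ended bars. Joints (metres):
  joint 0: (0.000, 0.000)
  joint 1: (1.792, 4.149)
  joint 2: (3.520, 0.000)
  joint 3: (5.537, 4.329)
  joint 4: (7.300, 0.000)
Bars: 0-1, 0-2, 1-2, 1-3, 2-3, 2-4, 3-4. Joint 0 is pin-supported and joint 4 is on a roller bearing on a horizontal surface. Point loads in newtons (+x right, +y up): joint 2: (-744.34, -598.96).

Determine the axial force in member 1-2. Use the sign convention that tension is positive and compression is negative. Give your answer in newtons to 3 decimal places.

N=5 nodes, M=7 members, R=3 reactions → 2N=10, M+R=10
member 0 (0-1): L=4.5195, (cx,cy)=(0.3965,0.9180)
member 1 (0-2): L=3.5200, (cx,cy)=(1.0000,0.0000)
member 2 (1-2): L=4.4945, (cx,cy)=(0.3845,-0.9231)
member 3 (1-3): L=3.7493, (cx,cy)=(0.9988,0.0480)
member 4 (2-3): L=4.7758, (cx,cy)=(0.4223,0.9064)
member 5 (2-4): L=3.7800, (cx,cy)=(1.0000,0.0000)
member 6 (3-4): L=4.6742, (cx,cy)=(0.3772,-0.9261)
solve A·x = −loads:
  F[0-1] = -337.8386 N (compression)
  F[0-2] = -610.3843 N (compression)
  F[1-2] = +322.5392 N (tension)
  F[1-3] = -258.2612 N (compression)
  F[2-3] = +332.3027 N (tension)
  F[2-4] = +117.6203 N (tension)
  F[3-4] = -311.8458 N (compression)
  Rx@0 = +744.3400 N
  Ry@0 = +310.1464 N
  Ry@4 = +288.8136 N

322.539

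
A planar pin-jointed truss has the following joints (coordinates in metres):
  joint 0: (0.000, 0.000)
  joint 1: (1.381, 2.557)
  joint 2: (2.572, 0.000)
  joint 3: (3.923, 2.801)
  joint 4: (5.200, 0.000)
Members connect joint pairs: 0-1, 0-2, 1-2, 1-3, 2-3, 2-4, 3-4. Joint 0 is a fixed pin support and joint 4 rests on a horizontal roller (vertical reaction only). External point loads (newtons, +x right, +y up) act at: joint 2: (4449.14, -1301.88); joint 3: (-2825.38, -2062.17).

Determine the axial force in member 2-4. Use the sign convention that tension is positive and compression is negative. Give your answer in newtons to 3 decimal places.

309.004

N=5 nodes, M=7 members, R=3 reactions → 2N=10, M+R=10
member 0 (0-1): L=2.9061, (cx,cy)=(0.4752,0.8799)
member 1 (0-2): L=2.5720, (cx,cy)=(1.0000,0.0000)
member 2 (1-2): L=2.8208, (cx,cy)=(0.4222,-0.9065)
member 3 (1-3): L=2.5537, (cx,cy)=(0.9954,0.0955)
member 4 (2-3): L=3.1098, (cx,cy)=(0.4344,0.9007)
member 5 (2-4): L=2.6280, (cx,cy)=(1.0000,0.0000)
member 6 (3-4): L=3.0784, (cx,cy)=(0.4148,-0.9099)
solve A·x = −loads:
  F[0-1] = -3053.0213 N (compression)
  F[0-2] = +3074.5787 N (tension)
  F[1-2] = +2689.5052 N (tension)
  F[1-3] = -2598.2840 N (compression)
  F[2-3] = -1261.3826 N (compression)
  F[2-4] = +309.0042 N (tension)
  F[3-4] = -744.8925 N (compression)
  Rx@0 = -1623.7600 N
  Ry@0 = +2686.2733 N
  Ry@4 = +677.7767 N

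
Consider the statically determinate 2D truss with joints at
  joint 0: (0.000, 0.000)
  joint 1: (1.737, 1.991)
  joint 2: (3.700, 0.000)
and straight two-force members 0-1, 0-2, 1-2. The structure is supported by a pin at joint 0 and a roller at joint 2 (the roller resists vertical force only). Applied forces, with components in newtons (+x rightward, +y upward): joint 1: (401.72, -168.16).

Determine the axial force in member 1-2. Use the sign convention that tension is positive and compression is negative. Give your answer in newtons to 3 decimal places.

N=3 nodes, M=3 members, R=3 reactions → 2N=6, M+R=6
member 0 (0-1): L=2.6422, (cx,cy)=(0.6574,0.7535)
member 1 (0-2): L=3.7000, (cx,cy)=(1.0000,0.0000)
member 2 (1-2): L=2.7960, (cx,cy)=(0.7021,-0.7121)
solve A·x = −loads:
  F[0-1] = +168.4762 N (tension)
  F[0-2] = +290.9628 N (tension)
  F[1-2] = -414.4287 N (compression)
  Rx@0 = -401.7200 N
  Ry@0 = -126.9531 N
  Ry@2 = +295.1131 N

-414.429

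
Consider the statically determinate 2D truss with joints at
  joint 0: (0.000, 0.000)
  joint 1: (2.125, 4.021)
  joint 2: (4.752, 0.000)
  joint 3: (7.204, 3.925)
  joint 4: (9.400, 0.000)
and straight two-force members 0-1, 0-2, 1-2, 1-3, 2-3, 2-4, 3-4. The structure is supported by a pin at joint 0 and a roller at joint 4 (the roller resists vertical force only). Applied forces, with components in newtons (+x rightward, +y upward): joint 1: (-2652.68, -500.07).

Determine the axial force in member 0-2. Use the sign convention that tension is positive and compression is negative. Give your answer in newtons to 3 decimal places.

-1848.473

N=5 nodes, M=7 members, R=3 reactions → 2N=10, M+R=10
member 0 (0-1): L=4.5480, (cx,cy)=(0.4672,0.8841)
member 1 (0-2): L=4.7520, (cx,cy)=(1.0000,0.0000)
member 2 (1-2): L=4.8031, (cx,cy)=(0.5469,-0.8372)
member 3 (1-3): L=5.0799, (cx,cy)=(0.9998,-0.0189)
member 4 (2-3): L=4.6280, (cx,cy)=(0.5298,0.8481)
member 5 (2-4): L=4.6480, (cx,cy)=(1.0000,0.0000)
member 6 (3-4): L=4.4976, (cx,cy)=(0.4883,-0.8727)
solve A·x = −loads:
  F[0-1] = -1721.1818 N (compression)
  F[0-2] = -1848.4732 N (compression)
  F[1-2] = +1193.3962 N (tension)
  F[1-3] = +1195.9697 N (tension)
  F[2-3] = -1178.0075 N (compression)
  F[2-4] = -571.6193 N (compression)
  F[3-4] = +1170.7158 N (tension)
  Rx@0 = +2652.6800 N
  Ry@0 = +1521.7485 N
  Ry@4 = -1021.6785 N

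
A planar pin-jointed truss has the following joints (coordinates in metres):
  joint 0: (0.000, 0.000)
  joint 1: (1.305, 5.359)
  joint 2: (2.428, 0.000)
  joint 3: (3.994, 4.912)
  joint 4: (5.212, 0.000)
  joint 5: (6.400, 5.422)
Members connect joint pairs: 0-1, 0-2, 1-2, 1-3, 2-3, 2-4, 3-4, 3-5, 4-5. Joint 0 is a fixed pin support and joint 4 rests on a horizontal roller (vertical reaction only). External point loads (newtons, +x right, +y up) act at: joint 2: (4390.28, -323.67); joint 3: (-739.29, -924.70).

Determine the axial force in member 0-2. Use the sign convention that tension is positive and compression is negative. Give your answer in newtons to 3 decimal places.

3915.380

N=6 nodes, M=9 members, R=3 reactions → 2N=12, M+R=12
member 0 (0-1): L=5.5156, (cx,cy)=(0.2366,0.9716)
member 1 (0-2): L=2.4280, (cx,cy)=(1.0000,0.0000)
member 2 (1-2): L=5.4754, (cx,cy)=(0.2051,-0.9787)
member 3 (1-3): L=2.7259, (cx,cy)=(0.9865,-0.1640)
member 4 (2-3): L=5.1556, (cx,cy)=(0.3037,0.9528)
member 5 (2-4): L=2.7840, (cx,cy)=(1.0000,0.0000)
member 6 (3-4): L=5.0608, (cx,cy)=(0.2407,-0.9706)
member 7 (3-5): L=2.4595, (cx,cy)=(0.9783,0.2074)
member 8 (4-5): L=5.5506, (cx,cy)=(0.2140,0.9768)
solve A·x = −loads:
  F[0-1] = -1117.4483 N (compression)
  F[0-2] = +3915.3798 N (tension)
  F[1-2] = +1195.8653 N (tension)
  F[1-3] = -516.6546 N (compression)
  F[2-3] = -888.7647 N (compression)
  F[2-4] = +40.3313 N (tension)
  F[3-4] = -167.5754 N (compression)
  F[3-5] = +0.0000 N (tension)
  F[4-5] = -0.0000 N (compression)
  Rx@0 = -3650.9900 N
  Ry@0 = +1085.7203 N
  Ry@4 = +162.6497 N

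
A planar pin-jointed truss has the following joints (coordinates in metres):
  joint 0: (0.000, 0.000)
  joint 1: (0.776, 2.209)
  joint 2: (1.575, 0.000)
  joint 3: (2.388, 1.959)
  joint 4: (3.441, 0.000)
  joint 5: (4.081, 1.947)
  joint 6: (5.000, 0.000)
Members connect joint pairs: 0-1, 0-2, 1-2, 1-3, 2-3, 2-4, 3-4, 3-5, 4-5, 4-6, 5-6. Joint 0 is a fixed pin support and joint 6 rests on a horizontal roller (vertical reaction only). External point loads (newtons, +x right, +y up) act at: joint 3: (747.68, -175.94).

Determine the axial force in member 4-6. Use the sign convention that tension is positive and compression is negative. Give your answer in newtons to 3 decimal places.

N=7 nodes, M=11 members, R=3 reactions → 2N=14, M+R=14
member 0 (0-1): L=2.3413, (cx,cy)=(0.3314,0.9435)
member 1 (0-2): L=1.5750, (cx,cy)=(1.0000,0.0000)
member 2 (1-2): L=2.3491, (cx,cy)=(0.3401,-0.9404)
member 3 (1-3): L=1.6313, (cx,cy)=(0.9882,-0.1533)
member 4 (2-3): L=2.1210, (cx,cy)=(0.3833,0.9236)
member 5 (2-4): L=1.8660, (cx,cy)=(1.0000,0.0000)
member 6 (3-4): L=2.2241, (cx,cy)=(0.4735,-0.8808)
member 7 (3-5): L=1.6930, (cx,cy)=(1.0000,-0.0071)
member 8 (4-5): L=2.0495, (cx,cy)=(0.3123,0.9500)
member 9 (4-6): L=1.5590, (cx,cy)=(1.0000,0.0000)
member 10 (5-6): L=2.1530, (cx,cy)=(0.4268,-0.9043)
solve A·x = −loads:
  F[0-1] = +213.0733 N (tension)
  F[0-2] = +677.0601 N (tension)
  F[1-2] = -238.8194 N (compression)
  F[1-3] = +153.6662 N (tension)
  F[2-3] = +243.1520 N (tension)
  F[2-4] = +502.6266 N (tension)
  F[3-4] = -425.5541 N (compression)
  F[3-5] = -301.1530 N (compression)
  F[4-5] = +394.5668 N (tension)
  F[4-6] = +177.9329 N (tension)
  F[5-6] = -416.8531 N (compression)
  Rx@0 = -747.6800 N
  Ry@0 = -201.0300 N
  Ry@6 = +376.9700 N

177.933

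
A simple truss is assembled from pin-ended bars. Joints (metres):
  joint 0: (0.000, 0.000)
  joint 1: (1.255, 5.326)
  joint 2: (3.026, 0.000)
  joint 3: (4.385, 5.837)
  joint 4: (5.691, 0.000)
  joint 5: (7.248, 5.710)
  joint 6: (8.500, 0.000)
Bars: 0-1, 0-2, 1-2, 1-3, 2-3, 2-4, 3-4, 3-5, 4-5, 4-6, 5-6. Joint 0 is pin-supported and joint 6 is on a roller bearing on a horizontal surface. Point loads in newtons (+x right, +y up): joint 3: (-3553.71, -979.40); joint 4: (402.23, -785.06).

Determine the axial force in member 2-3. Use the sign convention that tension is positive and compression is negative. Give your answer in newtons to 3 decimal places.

-2972.115

N=7 nodes, M=11 members, R=3 reactions → 2N=14, M+R=14
member 0 (0-1): L=5.4719, (cx,cy)=(0.2294,0.9733)
member 1 (0-2): L=3.0260, (cx,cy)=(1.0000,0.0000)
member 2 (1-2): L=5.6127, (cx,cy)=(0.3155,-0.9489)
member 3 (1-3): L=3.1714, (cx,cy)=(0.9869,0.1611)
member 4 (2-3): L=5.9931, (cx,cy)=(0.2268,0.9740)
member 5 (2-4): L=2.6650, (cx,cy)=(1.0000,0.0000)
member 6 (3-4): L=5.9813, (cx,cy)=(0.2183,-0.9759)
member 7 (3-5): L=2.8658, (cx,cy)=(0.9990,-0.0443)
member 8 (4-5): L=5.9185, (cx,cy)=(0.2631,0.9648)
member 9 (4-6): L=2.8090, (cx,cy)=(1.0000,0.0000)
member 10 (5-6): L=5.8456, (cx,cy)=(0.2142,-0.9768)
solve A·x = −loads:
  F[0-1] = -3260.8630 N (compression)
  F[0-2] = -2403.5844 N (compression)
  F[1-2] = +3050.5310 N (tension)
  F[1-3] = -1733.0829 N (compression)
  F[2-3] = -2972.1153 N (compression)
  F[2-4] = -767.0845 N (compression)
  F[3-4] = +2217.6565 N (tension)
  F[3-5] = +685.7709 N (tension)
  F[4-5] = -1429.4386 N (compression)
  F[4-6] = -309.0483 N (compression)
  F[5-6] = +1442.9616 N (tension)
  Rx@0 = +3151.4800 N
  Ry@0 = +3173.9376 N
  Ry@6 = -1409.4776 N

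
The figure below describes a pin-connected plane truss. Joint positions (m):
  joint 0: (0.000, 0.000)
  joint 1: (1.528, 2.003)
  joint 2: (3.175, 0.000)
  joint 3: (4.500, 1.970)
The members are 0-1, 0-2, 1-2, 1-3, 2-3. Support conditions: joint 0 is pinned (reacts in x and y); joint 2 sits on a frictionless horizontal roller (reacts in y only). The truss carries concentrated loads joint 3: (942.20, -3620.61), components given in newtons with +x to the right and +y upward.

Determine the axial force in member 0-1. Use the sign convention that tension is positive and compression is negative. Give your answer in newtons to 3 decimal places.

N=4 nodes, M=5 members, R=3 reactions → 2N=8, M+R=8
member 0 (0-1): L=2.5193, (cx,cy)=(0.6065,0.7951)
member 1 (0-2): L=3.1750, (cx,cy)=(1.0000,0.0000)
member 2 (1-2): L=2.5932, (cx,cy)=(0.6351,-0.7724)
member 3 (1-3): L=2.9722, (cx,cy)=(0.9999,-0.0111)
member 4 (2-3): L=2.3741, (cx,cy)=(0.5581,0.8298)
solve A·x = −loads:
  F[0-1] = +2635.7176 N (tension)
  F[0-2] = -656.4194 N (compression)
  F[1-2] = -2761.2269 N (compression)
  F[1-3] = +3352.5526 N (tension)
  F[2-3] = -4318.5025 N (compression)
  Rx@0 = -942.2000 N
  Ry@0 = -2095.5724 N
  Ry@2 = +5716.1824 N

2635.718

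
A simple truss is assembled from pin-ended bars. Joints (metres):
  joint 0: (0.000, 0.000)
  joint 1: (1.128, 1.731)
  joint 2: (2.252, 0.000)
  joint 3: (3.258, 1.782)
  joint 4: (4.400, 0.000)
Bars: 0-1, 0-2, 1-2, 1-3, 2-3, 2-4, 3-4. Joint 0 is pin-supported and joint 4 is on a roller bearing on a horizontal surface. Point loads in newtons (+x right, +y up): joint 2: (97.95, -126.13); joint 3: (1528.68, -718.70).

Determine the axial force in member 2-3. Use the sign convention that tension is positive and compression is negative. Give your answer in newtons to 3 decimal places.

557.816

N=5 nodes, M=7 members, R=3 reactions → 2N=10, M+R=10
member 0 (0-1): L=2.0661, (cx,cy)=(0.5460,0.8378)
member 1 (0-2): L=2.2520, (cx,cy)=(1.0000,0.0000)
member 2 (1-2): L=2.0639, (cx,cy)=(0.5446,-0.8387)
member 3 (1-3): L=2.1306, (cx,cy)=(0.9997,0.0239)
member 4 (2-3): L=2.0464, (cx,cy)=(0.4916,0.8708)
member 5 (2-4): L=2.1480, (cx,cy)=(1.0000,0.0000)
member 6 (3-4): L=2.1165, (cx,cy)=(0.5396,-0.8419)
solve A·x = −loads:
  F[0-1] = +442.8265 N (tension)
  F[0-2] = +1384.8654 N (tension)
  F[1-2] = -428.7904 N (compression)
  F[1-3] = +475.4186 N (tension)
  F[2-3] = +557.8157 N (tension)
  F[2-4] = +779.1719 N (tension)
  F[3-4] = -1444.0794 N (compression)
  Rx@0 = -1626.6300 N
  Ry@0 = -371.0057 N
  Ry@4 = +1215.8357 N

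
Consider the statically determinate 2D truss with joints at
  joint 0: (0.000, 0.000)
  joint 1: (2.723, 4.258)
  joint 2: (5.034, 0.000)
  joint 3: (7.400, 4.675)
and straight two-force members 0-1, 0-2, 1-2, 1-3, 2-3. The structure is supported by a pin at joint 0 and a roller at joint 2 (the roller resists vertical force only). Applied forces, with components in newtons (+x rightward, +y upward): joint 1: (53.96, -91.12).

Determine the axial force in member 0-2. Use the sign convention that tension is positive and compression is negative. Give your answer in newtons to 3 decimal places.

51.523

N=4 nodes, M=5 members, R=3 reactions → 2N=8, M+R=8
member 0 (0-1): L=5.0542, (cx,cy)=(0.5388,0.8425)
member 1 (0-2): L=5.0340, (cx,cy)=(1.0000,0.0000)
member 2 (1-2): L=4.8447, (cx,cy)=(0.4770,-0.8789)
member 3 (1-3): L=4.6956, (cx,cy)=(0.9960,0.0888)
member 4 (2-3): L=5.2396, (cx,cy)=(0.4516,0.8922)
solve A·x = −loads:
  F[0-1] = +4.5234 N (tension)
  F[0-2] = +51.5230 N (tension)
  F[1-2] = -108.0114 N (compression)
  F[1-3] = -0.0000 N (compression)
  F[2-3] = -0.0000 N (compression)
  Rx@0 = -53.9600 N
  Ry@0 = -3.8108 N
  Ry@2 = +94.9308 N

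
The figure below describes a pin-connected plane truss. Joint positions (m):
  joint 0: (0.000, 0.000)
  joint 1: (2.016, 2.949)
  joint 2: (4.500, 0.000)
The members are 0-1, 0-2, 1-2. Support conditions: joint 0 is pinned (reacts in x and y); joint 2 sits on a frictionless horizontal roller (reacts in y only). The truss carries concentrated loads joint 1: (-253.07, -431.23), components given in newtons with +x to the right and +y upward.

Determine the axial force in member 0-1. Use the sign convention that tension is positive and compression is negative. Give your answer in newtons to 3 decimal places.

-489.240

N=3 nodes, M=3 members, R=3 reactions → 2N=6, M+R=6
member 0 (0-1): L=3.5722, (cx,cy)=(0.5644,0.8255)
member 1 (0-2): L=4.5000, (cx,cy)=(1.0000,0.0000)
member 2 (1-2): L=3.8558, (cx,cy)=(0.6442,-0.7648)
solve A·x = −loads:
  F[0-1] = -489.2400 N (compression)
  F[0-2] = +23.0339 N (tension)
  F[1-2] = -35.7541 N (compression)
  Rx@0 = +253.0700 N
  Ry@0 = +403.8842 N
  Ry@2 = +27.3458 N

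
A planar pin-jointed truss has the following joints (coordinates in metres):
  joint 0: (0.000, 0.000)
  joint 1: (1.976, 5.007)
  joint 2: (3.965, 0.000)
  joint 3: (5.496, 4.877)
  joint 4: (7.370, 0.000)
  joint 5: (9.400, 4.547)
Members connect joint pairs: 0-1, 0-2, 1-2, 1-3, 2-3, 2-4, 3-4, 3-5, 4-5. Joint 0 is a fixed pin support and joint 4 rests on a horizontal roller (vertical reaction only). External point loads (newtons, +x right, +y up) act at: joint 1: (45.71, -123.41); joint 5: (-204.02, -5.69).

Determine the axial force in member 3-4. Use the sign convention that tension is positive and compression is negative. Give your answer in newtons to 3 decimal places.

N=6 nodes, M=9 members, R=3 reactions → 2N=12, M+R=12
member 0 (0-1): L=5.3828, (cx,cy)=(0.3671,0.9302)
member 1 (0-2): L=3.9650, (cx,cy)=(1.0000,0.0000)
member 2 (1-2): L=5.3876, (cx,cy)=(0.3692,-0.9294)
member 3 (1-3): L=3.5224, (cx,cy)=(0.9993,-0.0369)
member 4 (2-3): L=5.1117, (cx,cy)=(0.2995,0.9541)
member 5 (2-4): L=3.4050, (cx,cy)=(1.0000,0.0000)
member 6 (3-4): L=5.2247, (cx,cy)=(0.3587,-0.9335)
member 7 (3-5): L=3.9179, (cx,cy)=(0.9964,-0.0842)
member 8 (4-5): L=4.9796, (cx,cy)=(0.4077,0.9131)
solve A·x = −loads:
  F[0-1] = -197.3512 N (compression)
  F[0-2] = -85.8634 N (compression)
  F[1-2] = +70.4652 N (tension)
  F[1-3] = -144.2693 N (compression)
  F[2-3] = -68.6383 N (compression)
  F[2-4] = -39.2911 N (compression)
  F[3-4] = +82.0329 N (tension)
  F[3-5] = -194.8452 N (compression)
  F[4-5] = -24.2041 N (compression)
  Rx@0 = +158.3100 N
  Ry@0 = +183.5728 N
  Ry@4 = -54.4728 N

82.033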